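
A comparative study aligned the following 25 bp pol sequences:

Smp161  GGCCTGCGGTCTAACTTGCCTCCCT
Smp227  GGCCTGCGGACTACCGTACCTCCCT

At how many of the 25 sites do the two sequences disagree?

4

The sequences differ at positions 10 (T/A), 14 (A/C), 16 (T/G), 18 (G/A).
That gives 4 mismatches out of 25 aligned sites, so the Hamming distance is 4.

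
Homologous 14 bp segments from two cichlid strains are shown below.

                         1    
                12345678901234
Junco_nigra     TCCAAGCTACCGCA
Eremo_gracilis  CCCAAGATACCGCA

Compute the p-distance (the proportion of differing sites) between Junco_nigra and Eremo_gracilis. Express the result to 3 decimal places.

Differing sites — 1:T/C; 7:C/A.
There are 2 differences over 14 sites, so p = 2/14 = 0.143.

0.143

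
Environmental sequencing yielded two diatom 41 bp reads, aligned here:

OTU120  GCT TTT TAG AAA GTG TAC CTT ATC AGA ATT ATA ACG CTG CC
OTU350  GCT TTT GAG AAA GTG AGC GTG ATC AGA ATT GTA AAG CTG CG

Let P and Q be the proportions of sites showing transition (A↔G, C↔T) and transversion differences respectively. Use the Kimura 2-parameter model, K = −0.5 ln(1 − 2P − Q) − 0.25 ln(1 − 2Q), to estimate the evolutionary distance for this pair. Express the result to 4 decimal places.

The sequences differ at positions 7 (T/G, transversion), 16 (T/A, transversion), 17 (A/G, transition), 19 (C/G, transversion), 21 (T/G, transversion), 31 (A/G, transition), 35 (C/A, transversion), 41 (C/G, transversion).
Of the 8 differences, 2 transitions and 6 transversions over 41 sites: P = 2/41 = 0.048780, Q = 6/41 = 0.146341.
d = −0.5·ln(0.756099) − 0.25·ln(0.707318) = −0.5·(-0.279583) − 0.25·(-0.346275) = 0.2264.

0.2264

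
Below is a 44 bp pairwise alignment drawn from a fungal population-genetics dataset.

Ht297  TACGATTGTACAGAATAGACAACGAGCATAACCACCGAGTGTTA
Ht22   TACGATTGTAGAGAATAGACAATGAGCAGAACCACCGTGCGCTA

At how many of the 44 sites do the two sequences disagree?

Differing sites — 11:C/G; 23:C/T; 29:T/G; 38:A/T; 40:T/C; 42:T/C.
That gives 6 mismatches out of 44 aligned sites, so the Hamming distance is 6.

6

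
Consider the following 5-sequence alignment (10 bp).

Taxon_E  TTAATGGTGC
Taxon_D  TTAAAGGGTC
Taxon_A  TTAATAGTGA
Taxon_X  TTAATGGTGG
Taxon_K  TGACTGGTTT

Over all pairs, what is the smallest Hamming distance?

1

Pairwise Hamming distances:
  Taxon_E vs Taxon_D: 3
  Taxon_E vs Taxon_A: 2
  Taxon_E vs Taxon_X: 1
  Taxon_E vs Taxon_K: 4
  Taxon_D vs Taxon_A: 5
  Taxon_D vs Taxon_X: 4
  Taxon_D vs Taxon_K: 5
  Taxon_A vs Taxon_X: 2
  Taxon_A vs Taxon_K: 5
  Taxon_X vs Taxon_K: 4
The smallest is 1, between Taxon_E and Taxon_X.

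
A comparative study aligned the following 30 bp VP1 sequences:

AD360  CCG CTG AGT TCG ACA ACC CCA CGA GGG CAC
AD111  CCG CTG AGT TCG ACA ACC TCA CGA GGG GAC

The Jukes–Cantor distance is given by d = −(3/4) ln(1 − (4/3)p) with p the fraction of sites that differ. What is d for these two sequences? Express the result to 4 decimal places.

The sequences differ at positions 19 (C/T), 28 (C/G).
p = 2/30 = 0.066667.
d = −0.75 · ln(1 − (4/3)·0.066667) = −0.75 · ln(0.911111) = −0.75 · (-0.093091) = 0.0698.

0.0698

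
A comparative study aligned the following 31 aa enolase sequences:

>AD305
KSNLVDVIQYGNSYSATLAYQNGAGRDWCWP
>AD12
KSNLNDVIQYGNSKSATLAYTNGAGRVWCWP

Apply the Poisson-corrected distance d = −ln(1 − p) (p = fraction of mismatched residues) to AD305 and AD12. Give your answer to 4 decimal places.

The sequences differ at positions 5 (V/N), 14 (Y/K), 21 (Q/T), 27 (D/V).
p = 4/31 = 0.129032.
d = −ln(1 − 0.129032) = −ln(0.870968) = 0.1382.

0.1382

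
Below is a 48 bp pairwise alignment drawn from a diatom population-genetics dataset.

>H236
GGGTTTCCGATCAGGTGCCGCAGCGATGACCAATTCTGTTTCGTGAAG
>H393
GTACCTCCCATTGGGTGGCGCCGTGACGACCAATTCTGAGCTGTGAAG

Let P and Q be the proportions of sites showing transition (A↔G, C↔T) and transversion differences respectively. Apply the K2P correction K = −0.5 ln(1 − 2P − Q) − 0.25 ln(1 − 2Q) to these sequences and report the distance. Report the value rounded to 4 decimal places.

Differing sites — 2:G/T (Tv); 3:G/A (Ti); 4:T/C (Ti); 5:T/C (Ti); 9:G/C (Tv); 12:C/T (Ti); 13:A/G (Ti); 18:C/G (Tv); 22:A/C (Tv); 24:C/T (Ti); 27:T/C (Ti); 39:T/A (Tv); 40:T/G (Tv); 41:T/C (Ti); 42:C/T (Ti).
Of the 15 differences, 9 transitions and 6 transversions over 48 sites: P = 9/48 = 0.187500, Q = 6/48 = 0.125000.
d = −0.5·ln(0.500000) − 0.25·ln(0.750000) = −0.5·(-0.693147) − 0.25·(-0.287682) = 0.4185.

0.4185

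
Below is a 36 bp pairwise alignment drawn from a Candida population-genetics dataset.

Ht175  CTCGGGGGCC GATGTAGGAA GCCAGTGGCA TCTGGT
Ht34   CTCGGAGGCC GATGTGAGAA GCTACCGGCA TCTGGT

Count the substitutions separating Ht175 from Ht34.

Mismatches occur at site 6 (G→A), site 16 (A→G), site 17 (G→A), site 23 (C→T), site 25 (G→C), site 26 (T→C).
That gives 6 mismatches out of 36 aligned sites, so the Hamming distance is 6.

6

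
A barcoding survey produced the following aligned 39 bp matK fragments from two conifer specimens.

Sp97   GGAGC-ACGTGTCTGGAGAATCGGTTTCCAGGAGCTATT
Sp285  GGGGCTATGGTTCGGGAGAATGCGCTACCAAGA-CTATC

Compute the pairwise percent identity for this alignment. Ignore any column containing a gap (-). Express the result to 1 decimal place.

70.3%

Excluding the 2 gap columns leaves 37 comparable sites.
Mismatches occur at site 3 (A→G), site 8 (C→T), site 10 (T→G), site 11 (G→T), site 14 (T→G), site 22 (C→G), site 23 (G→C), site 25 (T→C), site 27 (T→A), site 31 (G→A), site 39 (T→C).
26 of the 37 comparable sites match, so the percent identity is 26/37 × 100 = 70.3%.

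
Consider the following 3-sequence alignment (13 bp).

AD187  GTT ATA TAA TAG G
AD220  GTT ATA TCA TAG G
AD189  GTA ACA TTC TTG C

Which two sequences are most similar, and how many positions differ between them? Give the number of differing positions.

Pairwise Hamming distances:
  AD187 vs AD220: 1
  AD187 vs AD189: 6
  AD220 vs AD189: 6
The smallest is 1, between AD187 and AD220.

1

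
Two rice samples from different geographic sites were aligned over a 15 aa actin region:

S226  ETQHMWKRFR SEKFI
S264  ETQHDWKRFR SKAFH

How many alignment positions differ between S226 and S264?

4

The sequences differ at positions 5 (M/D), 12 (E/K), 13 (K/A), 15 (I/H).
That gives 4 mismatches out of 15 aligned sites, so the Hamming distance is 4.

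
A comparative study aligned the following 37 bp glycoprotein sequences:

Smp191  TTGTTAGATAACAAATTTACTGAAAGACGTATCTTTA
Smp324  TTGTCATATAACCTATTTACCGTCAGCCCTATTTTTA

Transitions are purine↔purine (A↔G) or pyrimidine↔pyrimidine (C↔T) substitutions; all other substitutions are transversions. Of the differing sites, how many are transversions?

Differing sites — 5:T/C (Ti); 7:G/T (Tv); 13:A/C (Tv); 14:A/T (Tv); 21:T/C (Ti); 23:A/T (Tv); 24:A/C (Tv); 27:A/C (Tv); 29:G/C (Tv); 33:C/T (Ti).
Of the 10 differences, 3 transitions and 7 transversions, so the answer is 7.

7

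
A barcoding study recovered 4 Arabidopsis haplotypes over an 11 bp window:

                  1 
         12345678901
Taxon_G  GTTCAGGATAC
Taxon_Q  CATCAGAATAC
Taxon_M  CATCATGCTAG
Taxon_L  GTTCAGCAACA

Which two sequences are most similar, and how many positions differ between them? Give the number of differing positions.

Pairwise Hamming distances:
  Taxon_G vs Taxon_Q: 3
  Taxon_G vs Taxon_M: 5
  Taxon_G vs Taxon_L: 4
  Taxon_Q vs Taxon_M: 4
  Taxon_Q vs Taxon_L: 6
  Taxon_M vs Taxon_L: 8
The smallest is 3, between Taxon_G and Taxon_Q.

3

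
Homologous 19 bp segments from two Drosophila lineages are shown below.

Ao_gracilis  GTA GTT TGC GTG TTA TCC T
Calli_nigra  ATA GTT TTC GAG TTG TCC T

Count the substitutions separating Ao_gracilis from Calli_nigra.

Differing sites — 1:G/A; 8:G/T; 11:T/A; 15:A/G.
That gives 4 mismatches out of 19 aligned sites, so the Hamming distance is 4.

4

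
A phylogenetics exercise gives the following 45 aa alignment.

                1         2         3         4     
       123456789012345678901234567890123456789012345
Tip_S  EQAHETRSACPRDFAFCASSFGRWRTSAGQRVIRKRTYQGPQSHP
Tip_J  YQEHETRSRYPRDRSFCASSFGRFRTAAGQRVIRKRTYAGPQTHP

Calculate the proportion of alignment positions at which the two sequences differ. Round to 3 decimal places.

Mismatches occur at site 1 (E↔Y), site 3 (A↔E), site 9 (A↔R), site 10 (C↔Y), site 14 (F↔R), site 15 (A↔S), site 24 (W↔F), site 27 (S↔A), site 39 (Q↔A), site 43 (S↔T).
There are 10 differences over 45 sites, so p = 10/45 = 0.222.

0.222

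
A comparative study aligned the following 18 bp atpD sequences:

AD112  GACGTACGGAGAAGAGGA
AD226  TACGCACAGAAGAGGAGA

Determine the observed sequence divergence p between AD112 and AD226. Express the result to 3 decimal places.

0.389

Mismatches occur at site 1 (G/T), site 5 (T/C), site 8 (G/A), site 11 (G/A), site 12 (A/G), site 15 (A/G), site 16 (G/A).
There are 7 differences over 18 sites, so p = 7/18 = 0.389.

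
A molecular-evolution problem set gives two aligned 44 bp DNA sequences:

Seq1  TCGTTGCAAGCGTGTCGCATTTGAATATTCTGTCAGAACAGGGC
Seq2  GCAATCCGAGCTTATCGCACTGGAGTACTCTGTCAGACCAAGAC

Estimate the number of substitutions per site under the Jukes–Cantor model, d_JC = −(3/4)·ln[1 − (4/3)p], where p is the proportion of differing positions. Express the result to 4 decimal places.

The sequences differ at positions 1 (T/G), 3 (G/A), 4 (T/A), 6 (G/C), 8 (A/G), 12 (G/T), 14 (G/A), 20 (T/C), 22 (T/G), 25 (A/G), 28 (T/C), 38 (A/C), 41 (G/A), 43 (G/A).
p = 14/44 = 0.318182.
d = −0.75 · ln(1 − (4/3)·0.318182) = −0.75 · ln(0.575757) = −0.75 · (-0.552070) = 0.4141.

0.4141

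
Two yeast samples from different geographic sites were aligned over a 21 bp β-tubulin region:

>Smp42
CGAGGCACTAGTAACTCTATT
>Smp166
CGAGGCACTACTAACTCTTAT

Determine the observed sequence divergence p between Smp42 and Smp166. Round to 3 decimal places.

Mismatches occur at site 11 (G→C), site 19 (A→T), site 20 (T→A).
There are 3 differences over 21 sites, so p = 3/21 = 0.143.

0.143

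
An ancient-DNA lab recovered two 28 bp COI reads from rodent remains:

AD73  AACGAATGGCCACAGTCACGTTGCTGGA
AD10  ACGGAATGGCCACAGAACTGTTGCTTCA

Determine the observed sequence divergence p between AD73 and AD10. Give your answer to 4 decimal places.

0.2857

Differing sites — 2:A/C; 3:C/G; 16:T/A; 17:C/A; 18:A/C; 19:C/T; 26:G/T; 27:G/C.
There are 8 differences over 28 sites, so p = 8/28 = 0.2857.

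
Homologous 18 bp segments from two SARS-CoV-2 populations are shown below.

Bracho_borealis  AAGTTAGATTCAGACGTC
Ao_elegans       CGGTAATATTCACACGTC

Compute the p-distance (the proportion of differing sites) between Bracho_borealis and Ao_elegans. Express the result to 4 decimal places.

0.2778

Mismatches occur at site 1 (A/C), site 2 (A/G), site 5 (T/A), site 7 (G/T), site 13 (G/C).
There are 5 differences over 18 sites, so p = 5/18 = 0.2778.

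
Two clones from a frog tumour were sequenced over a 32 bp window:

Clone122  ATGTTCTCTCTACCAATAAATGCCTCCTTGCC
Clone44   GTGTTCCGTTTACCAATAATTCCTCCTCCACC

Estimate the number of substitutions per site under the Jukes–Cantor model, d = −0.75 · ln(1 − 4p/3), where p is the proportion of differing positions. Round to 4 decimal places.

0.5199

The sequences differ at positions 1 (A/G), 7 (T/C), 8 (C/G), 10 (C/T), 20 (A/T), 22 (G/C), 24 (C/T), 25 (T/C), 27 (C/T), 28 (T/C), 29 (T/C), 30 (G/A).
p = 12/32 = 0.375000.
d = −0.75 · ln(1 − (4/3)·0.375000) = −0.75 · ln(0.500000) = −0.75 · (-0.693147) = 0.5199.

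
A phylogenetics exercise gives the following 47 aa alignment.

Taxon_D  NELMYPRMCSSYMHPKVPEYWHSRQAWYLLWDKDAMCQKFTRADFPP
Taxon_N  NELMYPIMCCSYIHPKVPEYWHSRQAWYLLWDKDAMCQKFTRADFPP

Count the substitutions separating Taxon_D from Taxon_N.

3

The sequences differ at positions 7 (R/I), 10 (S/C), 13 (M/I).
That gives 3 mismatches out of 47 aligned sites, so the Hamming distance is 3.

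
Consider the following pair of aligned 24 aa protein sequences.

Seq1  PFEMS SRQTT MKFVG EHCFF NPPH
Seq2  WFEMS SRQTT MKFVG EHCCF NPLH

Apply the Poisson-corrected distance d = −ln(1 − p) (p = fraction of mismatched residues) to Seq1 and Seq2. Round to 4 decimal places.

Differing sites — 1:P/W; 19:F/C; 23:P/L.
p = 3/24 = 0.125000.
d = −ln(1 − 0.125000) = −ln(0.875000) = 0.1335.

0.1335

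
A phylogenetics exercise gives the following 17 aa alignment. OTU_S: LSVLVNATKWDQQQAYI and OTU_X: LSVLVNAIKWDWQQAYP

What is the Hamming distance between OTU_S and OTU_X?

3

Differing sites — 8:T/I; 12:Q/W; 17:I/P.
That gives 3 mismatches out of 17 aligned sites, so the Hamming distance is 3.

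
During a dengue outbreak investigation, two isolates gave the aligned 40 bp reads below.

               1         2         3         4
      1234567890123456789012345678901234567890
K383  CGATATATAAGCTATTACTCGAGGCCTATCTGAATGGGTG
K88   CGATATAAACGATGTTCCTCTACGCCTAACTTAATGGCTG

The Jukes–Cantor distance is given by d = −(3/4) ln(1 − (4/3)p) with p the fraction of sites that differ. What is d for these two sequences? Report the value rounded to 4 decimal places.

The sequences differ at positions 8 (T/A), 10 (A/C), 12 (C/A), 14 (A/G), 17 (A/C), 21 (G/T), 23 (G/C), 29 (T/A), 32 (G/T), 38 (G/C).
p = 10/40 = 0.250000.
d = −0.75 · ln(1 − (4/3)·0.250000) = −0.75 · ln(0.666667) = −0.75 · (-0.405465) = 0.3041.

0.3041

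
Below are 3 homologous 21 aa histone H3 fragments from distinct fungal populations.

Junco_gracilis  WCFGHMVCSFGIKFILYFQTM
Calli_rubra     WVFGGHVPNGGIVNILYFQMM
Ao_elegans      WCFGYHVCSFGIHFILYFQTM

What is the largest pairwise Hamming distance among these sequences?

9

Pairwise Hamming distances:
  Junco_gracilis vs Calli_rubra: 9
  Junco_gracilis vs Ao_elegans: 3
  Calli_rubra vs Ao_elegans: 8
The largest is 9, between Junco_gracilis and Calli_rubra.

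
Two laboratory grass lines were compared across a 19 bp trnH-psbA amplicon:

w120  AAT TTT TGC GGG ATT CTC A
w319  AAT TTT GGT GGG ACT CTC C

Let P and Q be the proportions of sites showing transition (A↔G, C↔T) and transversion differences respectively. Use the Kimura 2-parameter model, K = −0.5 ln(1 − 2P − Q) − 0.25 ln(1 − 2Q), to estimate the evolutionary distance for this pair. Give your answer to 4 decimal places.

The sequences differ at positions 7 (T/G, transversion), 9 (C/T, transition), 14 (T/C, transition), 19 (A/C, transversion).
Of the 4 differences, 2 transitions and 2 transversions over 19 sites: P = 2/19 = 0.105263, Q = 2/19 = 0.105263.
d = −0.5·ln(0.684211) − 0.25·ln(0.789474) = −0.5·(-0.379489) − 0.25·(-0.236388) = 0.2488.

0.2488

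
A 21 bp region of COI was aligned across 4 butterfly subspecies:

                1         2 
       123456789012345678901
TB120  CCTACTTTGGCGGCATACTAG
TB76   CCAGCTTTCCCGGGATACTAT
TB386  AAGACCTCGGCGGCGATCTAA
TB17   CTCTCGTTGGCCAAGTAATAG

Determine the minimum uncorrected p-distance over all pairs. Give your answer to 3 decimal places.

0.286

Pairwise Hamming distances:
  TB120 vs TB76: 6
  TB120 vs TB386: 9
  TB120 vs TB17: 9
  TB76 vs TB386: 13
  TB76 vs TB17: 12
  TB386 vs TB17: 13
The smallest is 6 mismatches, between TB120 and TB76; p = 6/21 = 0.286.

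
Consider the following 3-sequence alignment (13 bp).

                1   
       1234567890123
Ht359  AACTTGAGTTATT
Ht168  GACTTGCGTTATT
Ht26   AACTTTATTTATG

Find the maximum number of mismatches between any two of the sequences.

Pairwise Hamming distances:
  Ht359 vs Ht168: 2
  Ht359 vs Ht26: 3
  Ht168 vs Ht26: 5
The largest is 5, between Ht168 and Ht26.

5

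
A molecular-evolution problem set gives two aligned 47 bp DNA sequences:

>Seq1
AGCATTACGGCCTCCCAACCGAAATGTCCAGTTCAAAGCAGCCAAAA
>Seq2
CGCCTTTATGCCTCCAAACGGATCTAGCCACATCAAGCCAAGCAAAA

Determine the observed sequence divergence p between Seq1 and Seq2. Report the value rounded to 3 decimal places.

0.362

The sequences differ at positions 1 (A/C), 4 (A/C), 7 (A/T), 8 (C/A), 9 (G/T), 16 (C/A), 20 (C/G), 23 (A/T), 24 (A/C), 26 (G/A), 27 (T/G), 31 (G/C), 32 (T/A), 37 (A/G), 38 (G/C), 41 (G/A), 42 (C/G).
There are 17 differences over 47 sites, so p = 17/47 = 0.362.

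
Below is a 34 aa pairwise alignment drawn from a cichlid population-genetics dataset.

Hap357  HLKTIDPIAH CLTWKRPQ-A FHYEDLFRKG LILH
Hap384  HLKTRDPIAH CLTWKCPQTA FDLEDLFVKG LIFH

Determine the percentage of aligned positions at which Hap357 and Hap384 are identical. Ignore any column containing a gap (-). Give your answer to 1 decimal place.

81.8%

Excluding the 1 gap column leaves 33 comparable sites.
Mismatches occur at site 5 (I/R), site 16 (R/C), site 22 (H/D), site 23 (Y/L), site 28 (R/V), site 33 (L/F).
27 of the 33 comparable sites match, so the percent identity is 27/33 × 100 = 81.8%.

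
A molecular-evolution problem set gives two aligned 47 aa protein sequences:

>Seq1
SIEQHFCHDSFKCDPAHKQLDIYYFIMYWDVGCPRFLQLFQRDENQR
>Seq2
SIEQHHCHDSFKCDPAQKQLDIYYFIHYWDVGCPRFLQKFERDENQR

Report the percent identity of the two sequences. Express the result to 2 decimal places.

Mismatches occur at site 6 (F↔H), site 17 (H↔Q), site 27 (M↔H), site 39 (L↔K), site 41 (Q↔E).
42 of the 47 sites match, so the percent identity is 42/47 × 100 = 89.36%.

89.36%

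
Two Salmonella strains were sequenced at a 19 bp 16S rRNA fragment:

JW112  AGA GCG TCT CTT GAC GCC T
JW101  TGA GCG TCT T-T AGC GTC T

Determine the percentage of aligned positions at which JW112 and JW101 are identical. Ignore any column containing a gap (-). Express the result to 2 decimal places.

72.22%

Excluding the 1 gap column leaves 18 comparable sites.
The sequences differ at positions 1 (A/T), 10 (C/T), 13 (G/A), 14 (A/G), 17 (C/T).
13 of the 18 comparable sites match, so the percent identity is 13/18 × 100 = 72.22%.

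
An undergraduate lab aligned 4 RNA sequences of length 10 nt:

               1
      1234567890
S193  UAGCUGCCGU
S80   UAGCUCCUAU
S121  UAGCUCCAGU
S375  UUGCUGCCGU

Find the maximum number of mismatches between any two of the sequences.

4

Pairwise Hamming distances:
  S193 vs S80: 3
  S193 vs S121: 2
  S193 vs S375: 1
  S80 vs S121: 2
  S80 vs S375: 4
  S121 vs S375: 3
The largest is 4, between S80 and S375.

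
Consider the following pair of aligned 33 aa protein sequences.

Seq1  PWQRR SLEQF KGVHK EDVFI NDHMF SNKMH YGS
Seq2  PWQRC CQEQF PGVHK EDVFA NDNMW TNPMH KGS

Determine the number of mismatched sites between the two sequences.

10

Mismatches occur at site 5 (R/C), site 6 (S/C), site 7 (L/Q), site 11 (K/P), site 20 (I/A), site 23 (H/N), site 25 (F/W), site 26 (S/T), site 28 (K/P), site 31 (Y/K).
That gives 10 mismatches out of 33 aligned sites, so the Hamming distance is 10.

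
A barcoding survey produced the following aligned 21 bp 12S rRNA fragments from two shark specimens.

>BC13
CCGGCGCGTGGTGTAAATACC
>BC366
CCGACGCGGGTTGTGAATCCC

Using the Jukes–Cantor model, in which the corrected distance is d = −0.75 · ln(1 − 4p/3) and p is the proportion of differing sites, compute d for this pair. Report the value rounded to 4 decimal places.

Mismatches occur at site 4 (G→A), site 9 (T→G), site 11 (G→T), site 15 (A→G), site 19 (A→C).
p = 5/21 = 0.238095.
d = −0.75 · ln(1 − (4/3)·0.238095) = −0.75 · ln(0.682540) = −0.75 · (-0.381934) = 0.2865.

0.2865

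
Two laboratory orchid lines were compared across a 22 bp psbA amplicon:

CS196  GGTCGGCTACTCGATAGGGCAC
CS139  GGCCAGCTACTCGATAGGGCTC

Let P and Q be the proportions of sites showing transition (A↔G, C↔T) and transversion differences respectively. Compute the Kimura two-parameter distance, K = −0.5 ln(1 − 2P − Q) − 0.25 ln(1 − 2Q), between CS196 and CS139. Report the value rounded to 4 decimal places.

The sequences differ at positions 3 (T/C, transition), 5 (G/A, transition), 21 (A/T, transversion).
Of the 3 differences, 2 transitions and 1 transversion over 22 sites: P = 2/22 = 0.090909, Q = 1/22 = 0.045455.
d = −0.5·ln(0.772727) − 0.25·ln(0.909090) = −0.5·(-0.257829) − 0.25·(-0.095311) = 0.1527.

0.1527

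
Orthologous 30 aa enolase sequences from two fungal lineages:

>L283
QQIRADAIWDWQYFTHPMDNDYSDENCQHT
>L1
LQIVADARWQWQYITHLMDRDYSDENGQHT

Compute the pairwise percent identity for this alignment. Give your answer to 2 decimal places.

73.33%

Mismatches occur at site 1 (Q/L), site 4 (R/V), site 8 (I/R), site 10 (D/Q), site 14 (F/I), site 17 (P/L), site 20 (N/R), site 27 (C/G).
22 of the 30 sites match, so the percent identity is 22/30 × 100 = 73.33%.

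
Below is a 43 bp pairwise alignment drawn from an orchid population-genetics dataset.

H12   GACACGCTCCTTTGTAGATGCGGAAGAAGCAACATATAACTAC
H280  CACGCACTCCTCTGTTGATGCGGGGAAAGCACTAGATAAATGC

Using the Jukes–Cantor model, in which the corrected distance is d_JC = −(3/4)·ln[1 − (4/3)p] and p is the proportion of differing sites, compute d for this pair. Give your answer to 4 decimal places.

Differing sites — 1:G/C; 4:A/G; 6:G/A; 12:T/C; 16:A/T; 24:A/G; 25:A/G; 26:G/A; 32:A/C; 33:C/T; 35:T/G; 40:C/A; 42:A/G.
p = 13/43 = 0.302326.
d = −0.75 · ln(1 − (4/3)·0.302326) = −0.75 · ln(0.596899) = −0.75 · (-0.516007) = 0.3870.

0.3870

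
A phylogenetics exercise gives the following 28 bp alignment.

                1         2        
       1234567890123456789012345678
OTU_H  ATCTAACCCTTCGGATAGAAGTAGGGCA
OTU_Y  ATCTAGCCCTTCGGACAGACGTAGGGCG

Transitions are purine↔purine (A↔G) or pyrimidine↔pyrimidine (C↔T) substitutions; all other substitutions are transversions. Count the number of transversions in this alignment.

Differing sites — 6:A/G (Ti); 16:T/C (Ti); 20:A/C (Tv); 28:A/G (Ti).
Of the 4 differences, 3 transitions and 1 transversion, so the answer is 1.

1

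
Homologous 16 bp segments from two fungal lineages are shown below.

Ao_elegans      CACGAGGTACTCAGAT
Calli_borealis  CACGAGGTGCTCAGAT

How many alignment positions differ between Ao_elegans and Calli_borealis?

A single mismatch occurs at site 9 (A/G).
That gives 1 mismatch out of 16 aligned sites, so the Hamming distance is 1.

1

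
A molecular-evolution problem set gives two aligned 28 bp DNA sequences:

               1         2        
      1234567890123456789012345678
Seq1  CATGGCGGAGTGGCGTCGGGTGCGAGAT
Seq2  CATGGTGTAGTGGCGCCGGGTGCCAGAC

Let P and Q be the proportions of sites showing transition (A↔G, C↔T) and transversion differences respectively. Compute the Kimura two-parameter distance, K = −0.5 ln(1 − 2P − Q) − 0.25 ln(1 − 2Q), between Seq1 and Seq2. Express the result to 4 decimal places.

Differing sites — 6:C/T (Ti); 8:G/T (Tv); 16:T/C (Ti); 24:G/C (Tv); 28:T/C (Ti).
Of the 5 differences, 3 transitions and 2 transversions over 28 sites: P = 3/28 = 0.107143, Q = 2/28 = 0.071429.
d = −0.5·ln(0.714285) − 0.25·ln(0.857142) = −0.5·(-0.336473) − 0.25·(-0.154152) = 0.2068.

0.2068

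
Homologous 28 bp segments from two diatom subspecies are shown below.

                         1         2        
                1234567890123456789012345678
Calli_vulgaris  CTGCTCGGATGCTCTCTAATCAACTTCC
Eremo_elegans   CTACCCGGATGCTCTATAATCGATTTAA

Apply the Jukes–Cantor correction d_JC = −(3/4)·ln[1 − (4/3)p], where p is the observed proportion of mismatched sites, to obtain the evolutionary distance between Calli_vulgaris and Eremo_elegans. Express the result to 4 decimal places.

Differing sites — 3:G/A; 5:T/C; 16:C/A; 22:A/G; 24:C/T; 27:C/A; 28:C/A.
p = 7/28 = 0.250000.
d = −0.75 · ln(1 − (4/3)·0.250000) = −0.75 · ln(0.666667) = −0.75 · (-0.405465) = 0.3041.

0.3041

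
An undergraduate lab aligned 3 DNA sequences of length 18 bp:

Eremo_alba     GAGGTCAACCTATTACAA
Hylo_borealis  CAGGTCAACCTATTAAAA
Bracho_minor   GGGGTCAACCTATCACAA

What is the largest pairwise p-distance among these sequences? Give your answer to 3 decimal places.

0.222

Pairwise Hamming distances:
  Eremo_alba vs Hylo_borealis: 2
  Eremo_alba vs Bracho_minor: 2
  Hylo_borealis vs Bracho_minor: 4
The largest is 4 mismatches, between Hylo_borealis and Bracho_minor; p = 4/18 = 0.222.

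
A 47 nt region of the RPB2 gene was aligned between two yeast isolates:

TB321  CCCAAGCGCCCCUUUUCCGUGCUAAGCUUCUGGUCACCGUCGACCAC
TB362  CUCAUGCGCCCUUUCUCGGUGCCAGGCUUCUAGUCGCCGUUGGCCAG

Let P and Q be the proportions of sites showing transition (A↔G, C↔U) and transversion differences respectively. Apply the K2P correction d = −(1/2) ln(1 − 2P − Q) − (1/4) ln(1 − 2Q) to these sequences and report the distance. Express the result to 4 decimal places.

The sequences differ at positions 2 (C/U, transition), 5 (A/U, transversion), 12 (C/U, transition), 15 (U/C, transition), 18 (C/G, transversion), 23 (U/C, transition), 25 (A/G, transition), 32 (G/A, transition), 36 (A/G, transition), 41 (C/U, transition), 43 (A/G, transition), 47 (C/G, transversion).
Of the 12 differences, 9 transitions and 3 transversions over 47 sites: P = 9/47 = 0.191489, Q = 3/47 = 0.063830.
d = −0.5·ln(0.553192) − 0.25·ln(0.872340) = −0.5·(-0.592050) − 0.25·(-0.136576) = 0.3302.

0.3302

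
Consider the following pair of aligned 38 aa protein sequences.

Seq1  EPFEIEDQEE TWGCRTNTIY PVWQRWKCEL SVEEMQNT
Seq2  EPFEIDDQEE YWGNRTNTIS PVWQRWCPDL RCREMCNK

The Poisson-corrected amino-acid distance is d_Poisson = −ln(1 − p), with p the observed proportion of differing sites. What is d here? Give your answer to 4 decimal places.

Differing sites — 6:E/D; 11:T/Y; 14:C/N; 20:Y/S; 27:K/C; 28:C/P; 29:E/D; 31:S/R; 32:V/C; 33:E/R; 36:Q/C; 38:T/K.
p = 12/38 = 0.315789.
d = −ln(1 − 0.315789) = −ln(0.684211) = 0.3795.

0.3795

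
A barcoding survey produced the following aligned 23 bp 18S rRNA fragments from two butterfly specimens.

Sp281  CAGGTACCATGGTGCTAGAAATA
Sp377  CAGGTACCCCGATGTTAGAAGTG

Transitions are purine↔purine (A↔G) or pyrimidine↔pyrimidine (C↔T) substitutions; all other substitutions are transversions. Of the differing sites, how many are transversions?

1

Differing sites — 9:A/C (Tv); 10:T/C (Ti); 12:G/A (Ti); 15:C/T (Ti); 21:A/G (Ti); 23:A/G (Ti).
Of the 6 differences, 5 transitions and 1 transversion, so the answer is 1.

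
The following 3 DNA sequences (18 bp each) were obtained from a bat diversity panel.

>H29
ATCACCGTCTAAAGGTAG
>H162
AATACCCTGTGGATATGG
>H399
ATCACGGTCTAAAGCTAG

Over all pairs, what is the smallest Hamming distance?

2

Pairwise Hamming distances:
  H29 vs H162: 9
  H29 vs H399: 2
  H162 vs H399: 10
The smallest is 2, between H29 and H399.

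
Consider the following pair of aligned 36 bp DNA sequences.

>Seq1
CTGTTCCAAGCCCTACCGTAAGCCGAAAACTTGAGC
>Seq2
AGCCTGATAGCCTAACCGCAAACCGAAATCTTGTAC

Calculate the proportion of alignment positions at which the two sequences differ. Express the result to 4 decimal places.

Mismatches occur at site 1 (C→A), site 2 (T→G), site 3 (G→C), site 4 (T→C), site 6 (C→G), site 7 (C→A), site 8 (A→T), site 13 (C→T), site 14 (T→A), site 19 (T→C), site 22 (G→A), site 29 (A→T), site 34 (A→T), site 35 (G→A).
There are 14 differences over 36 sites, so p = 14/36 = 0.3889.

0.3889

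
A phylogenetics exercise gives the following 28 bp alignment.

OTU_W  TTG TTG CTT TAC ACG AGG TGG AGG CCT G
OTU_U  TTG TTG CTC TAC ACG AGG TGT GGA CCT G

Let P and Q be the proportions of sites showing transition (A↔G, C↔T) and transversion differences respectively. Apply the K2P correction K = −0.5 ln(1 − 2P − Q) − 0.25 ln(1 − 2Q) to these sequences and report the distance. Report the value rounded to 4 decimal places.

0.1624

Mismatches occur at site 9 (T↔C, transition), site 21 (G↔T, transversion), site 22 (A↔G, transition), site 24 (G↔A, transition).
Of the 4 differences, 3 transitions and 1 transversion over 28 sites: P = 3/28 = 0.107143, Q = 1/28 = 0.035714.
d = −0.5·ln(0.750000) − 0.25·ln(0.928572) = −0.5·(-0.287682) − 0.25·(-0.074107) = 0.1624.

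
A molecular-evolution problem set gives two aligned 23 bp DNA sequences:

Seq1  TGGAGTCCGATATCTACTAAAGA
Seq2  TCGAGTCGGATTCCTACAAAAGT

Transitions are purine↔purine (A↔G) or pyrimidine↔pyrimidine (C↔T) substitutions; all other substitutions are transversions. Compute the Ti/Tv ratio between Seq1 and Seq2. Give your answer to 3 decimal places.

0.200

The sequences differ at positions 2 (G/C, transversion), 8 (C/G, transversion), 12 (A/T, transversion), 13 (T/C, transition), 18 (T/A, transversion), 23 (A/T, transversion).
Of the 6 differences, 1 transition and 5 transversions, so Ti/Tv = 1/5 = 0.200.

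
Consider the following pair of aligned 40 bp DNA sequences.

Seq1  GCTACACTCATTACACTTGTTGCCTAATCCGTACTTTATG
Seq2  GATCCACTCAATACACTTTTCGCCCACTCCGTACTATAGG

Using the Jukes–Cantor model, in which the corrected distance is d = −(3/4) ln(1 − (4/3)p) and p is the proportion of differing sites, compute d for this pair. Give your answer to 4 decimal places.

The sequences differ at positions 2 (C/A), 4 (A/C), 11 (T/A), 19 (G/T), 21 (T/C), 25 (T/C), 27 (A/C), 36 (T/A), 39 (T/G).
p = 9/40 = 0.225000.
d = −0.75 · ln(1 − (4/3)·0.225000) = −0.75 · ln(0.700000) = −0.75 · (-0.356675) = 0.2675.

0.2675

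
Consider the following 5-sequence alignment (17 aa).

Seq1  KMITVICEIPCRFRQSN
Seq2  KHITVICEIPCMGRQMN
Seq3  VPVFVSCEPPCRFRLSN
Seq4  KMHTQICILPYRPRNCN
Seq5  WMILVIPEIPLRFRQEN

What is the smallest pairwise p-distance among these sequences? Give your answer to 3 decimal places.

Pairwise Hamming distances:
  Seq1 vs Seq2: 4
  Seq1 vs Seq3: 7
  Seq1 vs Seq4: 8
  Seq1 vs Seq5: 5
  Seq2 vs Seq3: 10
  Seq2 vs Seq4: 10
  Seq2 vs Seq5: 8
  Seq3 vs Seq4: 12
  Seq3 vs Seq5: 10
  Seq4 vs Seq5: 11
The smallest is 4 mismatches, between Seq1 and Seq2; p = 4/17 = 0.235.

0.235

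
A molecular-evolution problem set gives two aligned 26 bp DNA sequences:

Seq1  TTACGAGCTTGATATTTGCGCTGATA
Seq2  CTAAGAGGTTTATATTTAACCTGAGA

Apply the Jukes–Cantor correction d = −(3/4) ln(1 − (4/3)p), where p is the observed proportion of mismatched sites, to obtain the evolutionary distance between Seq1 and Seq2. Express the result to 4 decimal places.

The sequences differ at positions 1 (T/C), 4 (C/A), 8 (C/G), 11 (G/T), 18 (G/A), 19 (C/A), 20 (G/C), 25 (T/G).
p = 8/26 = 0.307692.
d = −0.75 · ln(1 − (4/3)·0.307692) = −0.75 · ln(0.589744) = −0.75 · (-0.528067) = 0.3961.

0.3961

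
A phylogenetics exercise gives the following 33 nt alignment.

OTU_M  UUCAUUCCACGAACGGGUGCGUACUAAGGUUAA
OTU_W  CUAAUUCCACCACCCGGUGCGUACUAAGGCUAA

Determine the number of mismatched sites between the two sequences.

Mismatches occur at site 1 (U↔C), site 3 (C↔A), site 11 (G↔C), site 13 (A↔C), site 15 (G↔C), site 30 (U↔C).
That gives 6 mismatches out of 33 aligned sites, so the Hamming distance is 6.

6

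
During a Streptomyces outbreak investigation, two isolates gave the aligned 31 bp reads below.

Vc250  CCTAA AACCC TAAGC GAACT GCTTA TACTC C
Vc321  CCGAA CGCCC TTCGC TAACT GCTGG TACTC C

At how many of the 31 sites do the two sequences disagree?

8

Mismatches occur at site 3 (T→G), site 6 (A→C), site 7 (A→G), site 12 (A→T), site 13 (A→C), site 16 (G→T), site 24 (T→G), site 25 (A→G).
That gives 8 mismatches out of 31 aligned sites, so the Hamming distance is 8.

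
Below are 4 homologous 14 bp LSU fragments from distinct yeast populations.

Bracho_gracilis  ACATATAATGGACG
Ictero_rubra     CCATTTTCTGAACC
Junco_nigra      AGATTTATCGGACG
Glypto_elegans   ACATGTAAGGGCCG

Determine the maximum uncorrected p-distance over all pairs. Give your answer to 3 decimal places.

0.571

Pairwise Hamming distances:
  Bracho_gracilis vs Ictero_rubra: 6
  Bracho_gracilis vs Junco_nigra: 4
  Bracho_gracilis vs Glypto_elegans: 3
  Ictero_rubra vs Junco_nigra: 7
  Ictero_rubra vs Glypto_elegans: 8
  Junco_nigra vs Glypto_elegans: 5
The largest is 8 mismatches, between Ictero_rubra and Glypto_elegans; p = 8/14 = 0.571.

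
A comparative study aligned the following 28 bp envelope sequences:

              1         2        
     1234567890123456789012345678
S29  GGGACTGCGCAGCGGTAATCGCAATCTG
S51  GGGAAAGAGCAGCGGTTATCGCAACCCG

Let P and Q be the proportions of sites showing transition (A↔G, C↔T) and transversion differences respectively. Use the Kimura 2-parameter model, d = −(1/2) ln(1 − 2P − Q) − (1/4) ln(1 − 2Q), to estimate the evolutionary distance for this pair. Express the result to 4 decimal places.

0.2524

The sequences differ at positions 5 (C/A, transversion), 6 (T/A, transversion), 8 (C/A, transversion), 17 (A/T, transversion), 25 (T/C, transition), 27 (T/C, transition).
Of the 6 differences, 2 transitions and 4 transversions over 28 sites: P = 2/28 = 0.071429, Q = 4/28 = 0.142857.
d = −0.5·ln(0.714285) − 0.25·ln(0.714286) = −0.5·(-0.336473) − 0.25·(-0.336472) = 0.2524.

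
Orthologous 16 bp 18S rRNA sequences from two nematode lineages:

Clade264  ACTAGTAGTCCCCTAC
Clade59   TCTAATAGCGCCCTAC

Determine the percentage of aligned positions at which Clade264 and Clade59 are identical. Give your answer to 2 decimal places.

75.00%

The sequences differ at positions 1 (A/T), 5 (G/A), 9 (T/C), 10 (C/G).
12 of the 16 sites match, so the percent identity is 12/16 × 100 = 75.00%.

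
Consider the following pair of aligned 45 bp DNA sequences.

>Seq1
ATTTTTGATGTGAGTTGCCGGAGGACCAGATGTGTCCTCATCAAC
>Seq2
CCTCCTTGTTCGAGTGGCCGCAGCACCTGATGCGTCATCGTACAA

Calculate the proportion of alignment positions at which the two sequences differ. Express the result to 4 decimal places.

Mismatches occur at site 1 (A↔C), site 2 (T↔C), site 4 (T↔C), site 5 (T↔C), site 7 (G↔T), site 8 (A↔G), site 10 (G↔T), site 11 (T↔C), site 16 (T↔G), site 21 (G↔C), site 24 (G↔C), site 28 (A↔T), site 33 (T↔C), site 37 (C↔A), site 40 (A↔G), site 42 (C↔A), site 43 (A↔C), site 45 (C↔A).
There are 18 differences over 45 sites, so p = 18/45 = 0.4000.

0.4000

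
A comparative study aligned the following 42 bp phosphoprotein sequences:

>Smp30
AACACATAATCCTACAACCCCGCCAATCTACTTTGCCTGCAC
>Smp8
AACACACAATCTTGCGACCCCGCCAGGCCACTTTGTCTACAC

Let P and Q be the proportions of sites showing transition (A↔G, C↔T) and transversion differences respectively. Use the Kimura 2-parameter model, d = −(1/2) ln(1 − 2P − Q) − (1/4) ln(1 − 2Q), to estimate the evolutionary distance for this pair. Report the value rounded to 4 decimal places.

0.2716

Differing sites — 7:T/C (Ti); 12:C/T (Ti); 14:A/G (Ti); 16:A/G (Ti); 26:A/G (Ti); 27:T/G (Tv); 29:T/C (Ti); 36:C/T (Ti); 39:G/A (Ti).
Of the 9 differences, 8 transitions and 1 transversion over 42 sites: P = 8/42 = 0.190476, Q = 1/42 = 0.023810.
d = −0.5·ln(0.595238) − 0.25·ln(0.952380) = −0.5·(-0.518794) − 0.25·(-0.048791) = 0.2716.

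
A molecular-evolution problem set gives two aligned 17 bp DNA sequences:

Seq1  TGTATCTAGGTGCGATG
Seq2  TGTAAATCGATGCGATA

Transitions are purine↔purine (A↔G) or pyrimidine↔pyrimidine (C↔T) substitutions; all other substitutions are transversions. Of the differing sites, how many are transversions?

3

Mismatches occur at site 5 (T/A, transversion), site 6 (C/A, transversion), site 8 (A/C, transversion), site 10 (G/A, transition), site 17 (G/A, transition).
Of the 5 differences, 2 transitions and 3 transversions, so the answer is 3.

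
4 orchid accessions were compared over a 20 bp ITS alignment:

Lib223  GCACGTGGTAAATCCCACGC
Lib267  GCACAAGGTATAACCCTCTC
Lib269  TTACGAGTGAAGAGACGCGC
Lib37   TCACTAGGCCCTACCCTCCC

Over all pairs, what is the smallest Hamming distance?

6

Pairwise Hamming distances:
  Lib223 vs Lib267: 6
  Lib223 vs Lib269: 10
  Lib223 vs Lib37: 10
  Lib267 vs Lib269: 11
  Lib267 vs Lib37: 7
  Lib269 vs Lib37: 11
The smallest is 6, between Lib223 and Lib267.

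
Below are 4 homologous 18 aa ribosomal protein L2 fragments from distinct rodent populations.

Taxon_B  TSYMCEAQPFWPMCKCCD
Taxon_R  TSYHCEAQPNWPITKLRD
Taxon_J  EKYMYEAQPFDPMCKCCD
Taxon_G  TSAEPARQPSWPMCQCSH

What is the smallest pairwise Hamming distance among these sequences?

Pairwise Hamming distances:
  Taxon_B vs Taxon_R: 6
  Taxon_B vs Taxon_J: 4
  Taxon_B vs Taxon_G: 9
  Taxon_R vs Taxon_J: 10
  Taxon_R vs Taxon_G: 12
  Taxon_J vs Taxon_G: 12
The smallest is 4, between Taxon_B and Taxon_J.

4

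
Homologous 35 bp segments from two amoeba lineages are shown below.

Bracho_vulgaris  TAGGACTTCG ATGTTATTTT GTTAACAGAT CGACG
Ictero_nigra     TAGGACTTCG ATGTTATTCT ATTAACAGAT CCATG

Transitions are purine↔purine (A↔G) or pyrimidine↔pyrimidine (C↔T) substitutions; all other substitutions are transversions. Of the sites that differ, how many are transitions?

3

Mismatches occur at site 19 (T/C, transition), site 21 (G/A, transition), site 32 (G/C, transversion), site 34 (C/T, transition).
Of the 4 differences, 3 transitions and 1 transversion, so the answer is 3.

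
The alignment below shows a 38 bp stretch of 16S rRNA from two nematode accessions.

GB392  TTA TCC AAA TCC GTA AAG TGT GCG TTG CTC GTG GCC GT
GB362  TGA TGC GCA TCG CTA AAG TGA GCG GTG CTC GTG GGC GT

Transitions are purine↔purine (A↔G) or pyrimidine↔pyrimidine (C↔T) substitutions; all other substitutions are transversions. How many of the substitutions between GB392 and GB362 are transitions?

1

The sequences differ at positions 2 (T/G, transversion), 5 (C/G, transversion), 7 (A/G, transition), 8 (A/C, transversion), 12 (C/G, transversion), 13 (G/C, transversion), 21 (T/A, transversion), 25 (T/G, transversion), 35 (C/G, transversion).
Of the 9 differences, 1 transition and 8 transversions, so the answer is 1.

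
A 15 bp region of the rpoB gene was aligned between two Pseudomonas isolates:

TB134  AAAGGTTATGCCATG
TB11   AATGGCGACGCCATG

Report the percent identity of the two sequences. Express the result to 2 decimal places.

73.33%

Mismatches occur at site 3 (A→T), site 6 (T→C), site 7 (T→G), site 9 (T→C).
11 of the 15 sites match, so the percent identity is 11/15 × 100 = 73.33%.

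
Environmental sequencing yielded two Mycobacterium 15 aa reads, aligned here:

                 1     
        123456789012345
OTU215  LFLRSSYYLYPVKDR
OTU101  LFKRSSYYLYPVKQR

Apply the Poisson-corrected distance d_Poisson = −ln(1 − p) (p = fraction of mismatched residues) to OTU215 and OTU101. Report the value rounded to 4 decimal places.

0.1431

Mismatches occur at site 3 (L↔K), site 14 (D↔Q).
p = 2/15 = 0.133333.
d = −ln(1 − 0.133333) = −ln(0.866667) = 0.1431.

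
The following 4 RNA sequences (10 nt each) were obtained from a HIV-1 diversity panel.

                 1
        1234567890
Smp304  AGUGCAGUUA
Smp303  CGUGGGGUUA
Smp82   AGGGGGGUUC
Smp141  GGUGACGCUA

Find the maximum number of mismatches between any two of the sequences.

Pairwise Hamming distances:
  Smp304 vs Smp303: 3
  Smp304 vs Smp82: 4
  Smp304 vs Smp141: 4
  Smp303 vs Smp82: 3
  Smp303 vs Smp141: 4
  Smp82 vs Smp141: 6
The largest is 6, between Smp82 and Smp141.

6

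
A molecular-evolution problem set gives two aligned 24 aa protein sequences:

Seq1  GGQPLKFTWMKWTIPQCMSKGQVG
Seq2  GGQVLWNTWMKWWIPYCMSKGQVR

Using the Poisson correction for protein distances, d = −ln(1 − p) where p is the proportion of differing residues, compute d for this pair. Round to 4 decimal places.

0.2877

Mismatches occur at site 4 (P↔V), site 6 (K↔W), site 7 (F↔N), site 13 (T↔W), site 16 (Q↔Y), site 24 (G↔R).
p = 6/24 = 0.250000.
d = −ln(1 − 0.250000) = −ln(0.750000) = 0.2877.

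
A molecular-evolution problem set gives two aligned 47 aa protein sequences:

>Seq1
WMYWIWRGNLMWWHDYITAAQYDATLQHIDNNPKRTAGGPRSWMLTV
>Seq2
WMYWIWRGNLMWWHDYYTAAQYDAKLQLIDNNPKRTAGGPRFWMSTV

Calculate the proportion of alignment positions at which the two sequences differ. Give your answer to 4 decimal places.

0.1064

The sequences differ at positions 17 (I/Y), 25 (T/K), 28 (H/L), 42 (S/F), 45 (L/S).
There are 5 differences over 47 sites, so p = 5/47 = 0.1064.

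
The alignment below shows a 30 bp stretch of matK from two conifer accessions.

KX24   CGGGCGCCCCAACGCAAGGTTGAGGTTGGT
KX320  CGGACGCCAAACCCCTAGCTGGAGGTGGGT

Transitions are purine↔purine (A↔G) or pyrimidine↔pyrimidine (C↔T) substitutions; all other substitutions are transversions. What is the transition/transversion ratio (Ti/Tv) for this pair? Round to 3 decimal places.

Differing sites — 4:G/A (Ti); 9:C/A (Tv); 10:C/A (Tv); 12:A/C (Tv); 14:G/C (Tv); 16:A/T (Tv); 19:G/C (Tv); 21:T/G (Tv); 27:T/G (Tv).
Of the 9 differences, 1 transition and 8 transversions, so Ti/Tv = 1/8 = 0.125.

0.125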